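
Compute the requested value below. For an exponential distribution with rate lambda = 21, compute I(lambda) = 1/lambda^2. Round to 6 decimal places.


Fisher information for exponential: I(lambda) = 1/lambda^2.
lambda = 21, lambda^2 = 441.
I = 1/441 = 0.002268

0.002268


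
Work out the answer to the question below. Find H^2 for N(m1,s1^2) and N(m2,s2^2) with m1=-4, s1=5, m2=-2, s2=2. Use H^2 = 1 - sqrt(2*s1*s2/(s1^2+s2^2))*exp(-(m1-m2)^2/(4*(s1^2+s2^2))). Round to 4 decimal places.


Squared Hellinger distance for Gaussians:
H^2 = 1 - sqrt(2*s1*s2/(s1^2+s2^2)) * exp(-(m1-m2)^2/(4*(s1^2+s2^2))).
s1^2 = 25, s2^2 = 4, s1^2+s2^2 = 29.
sqrt(2*5*2/(29)) = 0.830455.
(m1-m2)^2 = (-2)^2 = 4.
exp(-4/(4*29)) = exp(-0.034483) = 0.966105.
H^2 = 1 - 0.830455*0.966105 = 0.1977

0.1977


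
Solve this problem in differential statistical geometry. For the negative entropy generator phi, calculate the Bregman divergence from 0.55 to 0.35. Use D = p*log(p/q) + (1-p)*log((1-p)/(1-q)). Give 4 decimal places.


Bregman divergence with negative entropy generator:
D = p*log(p/q) + (1-p)*log((1-p)/(1-q)).
p = 0.55, q = 0.35.
p*log(p/q) = 0.55*log(0.55/0.35) = 0.248592.
(1-p)*log((1-p)/(1-q)) = 0.45*log(0.45/0.65) = -0.165476.
D = 0.248592 + -0.165476 = 0.0831

0.0831


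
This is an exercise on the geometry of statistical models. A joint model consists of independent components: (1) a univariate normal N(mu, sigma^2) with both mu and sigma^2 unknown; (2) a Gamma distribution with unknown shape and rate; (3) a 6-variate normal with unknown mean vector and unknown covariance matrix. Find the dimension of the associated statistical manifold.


The dimension of a statistical manifold equals the number of free
(independent) real parameters of the model. For a product of independent
blocks the parameter counts add.
- normal (mu, sigma^2): 2.
- Gamma (shape, rate): 2.
- 6-variate normal: 6 (mean) + 6*7/2 = 21 (symmetric covariance) = 27.
Total = 2 + 2 + 27 = 31.
Dimension = 31

31


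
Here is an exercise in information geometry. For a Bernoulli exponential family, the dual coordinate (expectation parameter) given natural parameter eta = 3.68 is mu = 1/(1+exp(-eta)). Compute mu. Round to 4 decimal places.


Dual coordinate (expectation parameter) for Bernoulli:
mu = 1/(1+exp(-eta)).
eta = 3.68.
exp(-eta) = exp(-3.68) = 0.025223.
mu = 1/(1+0.025223) = 0.9754

0.9754


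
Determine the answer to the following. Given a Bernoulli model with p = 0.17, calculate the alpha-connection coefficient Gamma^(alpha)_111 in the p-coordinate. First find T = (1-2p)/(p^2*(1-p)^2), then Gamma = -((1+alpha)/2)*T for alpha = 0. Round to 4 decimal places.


Skewness (Amari-Chentsov) tensor: T = (1-2p)/(p^2*(1-p)^2).
p = 0.17, 1-2p = 0.66, p^2 = 0.0289, (1-p)^2 = 0.6889.
T = 0.66/(0.0289 * 0.6889) = 33.150487.
In the p-coordinate, Gamma^(alpha) = Gamma^(0) - (alpha/2)*T with Gamma^(0) = (1/2)*g'(p) = -T/2,
so Gamma^(alpha) = -((1+alpha)/2)*T.
alpha = 0, -(1+alpha)/2 = -0.5.
Gamma = -0.5 * 33.150487 = -16.5752

-16.5752


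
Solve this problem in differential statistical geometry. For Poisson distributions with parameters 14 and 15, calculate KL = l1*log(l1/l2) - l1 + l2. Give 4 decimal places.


KL divergence for Poisson:
KL = l1*log(l1/l2) - l1 + l2.
l1 = 14, l2 = 15.
log(14/15) = -0.068993.
l1*log(l1/l2) = 14 * -0.068993 = -0.9659.
KL = -0.9659 - 14 + 15 = 0.0341

0.0341


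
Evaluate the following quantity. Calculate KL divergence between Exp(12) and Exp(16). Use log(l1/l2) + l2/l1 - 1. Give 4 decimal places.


KL divergence for exponential family:
KL = log(l1/l2) + l2/l1 - 1.
log(12/16) = -0.287682.
16/12 = 1.333333.
KL = -0.287682 + 1.333333 - 1 = 0.0457

0.0457


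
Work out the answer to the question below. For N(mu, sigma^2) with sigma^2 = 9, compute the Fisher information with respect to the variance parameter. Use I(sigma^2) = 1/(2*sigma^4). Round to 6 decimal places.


Fisher information for variance: I(sigma^2) = 1/(2*sigma^4).
sigma^2 = 9, so sigma^4 = 81.
I = 1/(2*81) = 1/162 = 0.006173

0.006173


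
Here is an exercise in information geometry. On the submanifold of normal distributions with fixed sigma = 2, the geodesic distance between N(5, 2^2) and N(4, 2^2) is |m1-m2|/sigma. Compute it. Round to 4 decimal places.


On the fixed-variance normal subfamily, geodesic distance = |m1-m2|/sigma.
|5 - 4| = 1.
sigma = 2.
d = 1/2 = 0.5000

0.5000


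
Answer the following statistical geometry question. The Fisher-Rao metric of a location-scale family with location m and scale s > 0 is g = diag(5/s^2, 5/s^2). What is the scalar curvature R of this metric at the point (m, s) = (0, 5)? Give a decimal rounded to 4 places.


The metric has the form g = (A dm^2 + B ds^2)/s^2 with A = 5, B = 5.
Substitute u = sqrt(A/B)*m: g = B*(du^2 + ds^2)/s^2, i.e. B times the
Poincare upper half-plane metric, which has constant Gaussian curvature -1.
Scaling a 2D metric by a constant c divides the Gaussian curvature by c,
so K = -1/B = -1/(5) = -0.2000 everywhere (the point (m, s) = (0, 5) is irrelevant:
the curvature is constant).
Scalar curvature in dimension 2: R = 2K = -2/(5) = -0.4000.

-0.4000


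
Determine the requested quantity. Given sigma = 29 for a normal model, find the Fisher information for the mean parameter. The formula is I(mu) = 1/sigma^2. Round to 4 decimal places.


The Fisher information for the mean of a normal distribution is I(mu) = 1/sigma^2.
sigma = 29, so sigma^2 = 841.
I(mu) = 1/841 = 0.0012

0.0012


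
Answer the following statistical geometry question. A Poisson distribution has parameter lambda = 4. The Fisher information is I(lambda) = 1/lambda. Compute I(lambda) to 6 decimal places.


Fisher information for Poisson: I(lambda) = 1/lambda.
lambda = 4.
I(lambda) = 1/4 = 0.250000

0.250000


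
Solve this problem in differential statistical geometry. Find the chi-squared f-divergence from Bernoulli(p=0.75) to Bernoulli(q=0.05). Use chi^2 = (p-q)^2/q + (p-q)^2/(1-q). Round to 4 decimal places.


Chi-squared divergence between Bernoulli distributions:
chi^2 = (p-q)^2/q + (p-q)^2/(1-q).
p = 0.75, q = 0.05, p-q = 0.7.
(p-q)^2 = 0.49.
term1 = 0.49/0.05 = 9.8.
term2 = 0.49/0.95 = 0.515789.
chi^2 = 9.8 + 0.515789 = 10.3158

10.3158


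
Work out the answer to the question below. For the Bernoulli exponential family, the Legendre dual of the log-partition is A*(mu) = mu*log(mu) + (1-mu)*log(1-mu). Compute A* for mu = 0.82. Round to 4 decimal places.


Legendre transform for Bernoulli:
A*(mu) = mu*log(mu) + (1-mu)*log(1-mu).
mu = 0.82, 1-mu = 0.18.
mu*log(mu) = 0.82*log(0.82) = -0.16273.
(1-mu)*log(1-mu) = 0.18*log(0.18) = -0.308664.
A* = -0.16273 + -0.308664 = -0.4714

-0.4714


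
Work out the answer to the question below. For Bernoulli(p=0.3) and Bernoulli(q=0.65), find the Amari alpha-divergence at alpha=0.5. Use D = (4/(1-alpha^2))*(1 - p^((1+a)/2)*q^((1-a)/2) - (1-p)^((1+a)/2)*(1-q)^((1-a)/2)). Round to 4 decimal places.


Amari alpha-divergence:
D = (4/(1-alpha^2))*(1 - p^((1+a)/2)*q^((1-a)/2) - (1-p)^((1+a)/2)*(1-q)^((1-a)/2)).
alpha = 0.5, p = 0.3, q = 0.65.
e1 = (1+alpha)/2 = 0.75, e2 = (1-alpha)/2 = 0.25.
t1 = p^e1 * q^e2 = 0.3^0.75 * 0.65^0.25 = 0.363973.
t2 = (1-p)^e1 * (1-q)^e2 = 0.7^0.75 * 0.35^0.25 = 0.588627.
4/(1-alpha^2) = 5.333333.
D = 5.333333*(1 - 0.363973 - 0.588627) = 0.2528

0.2528


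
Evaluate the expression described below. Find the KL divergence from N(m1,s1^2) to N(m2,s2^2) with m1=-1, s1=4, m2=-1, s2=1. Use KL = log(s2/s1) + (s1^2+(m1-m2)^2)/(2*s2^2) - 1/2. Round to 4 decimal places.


KL divergence between normal distributions:
KL = log(s2/s1) + (s1^2 + (m1-m2)^2)/(2*s2^2) - 1/2.
log(1/4) = -1.386294.
(4^2 + (-1--1)^2)/(2*1^2) = (16 + 0)/2 = 8.0.
KL = -1.386294 + 8.0 - 0.5 = 6.1137

6.1137


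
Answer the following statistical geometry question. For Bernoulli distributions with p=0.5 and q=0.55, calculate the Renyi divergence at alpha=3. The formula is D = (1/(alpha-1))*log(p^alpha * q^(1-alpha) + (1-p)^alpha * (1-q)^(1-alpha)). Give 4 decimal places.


Renyi divergence of order alpha between Bernoulli distributions:
D = (1/(alpha-1))*log(p^alpha * q^(1-alpha) + (1-p)^alpha * (1-q)^(1-alpha)).
alpha = 3, p = 0.5, q = 0.55.
p^alpha * q^(1-alpha) = 0.5^3 * 0.55^-2 = 0.413223.
(1-p)^alpha * (1-q)^(1-alpha) = 0.5^3 * 0.45^-2 = 0.617284.
sum = 0.413223 + 0.617284 = 1.030507.
D = (1/2)*log(1.030507) = 0.0150

0.0150


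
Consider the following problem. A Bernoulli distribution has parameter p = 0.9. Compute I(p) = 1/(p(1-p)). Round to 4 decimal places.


For Bernoulli(p), Fisher information is I(p) = 1/(p*(1-p)).
p = 0.9, 1-p = 0.1.
p*(1-p) = 0.09.
I(p) = 1/0.09 = 11.1111

11.1111


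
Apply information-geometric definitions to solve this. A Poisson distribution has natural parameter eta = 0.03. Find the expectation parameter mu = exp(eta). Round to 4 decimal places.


Expectation parameter for Poisson exponential family:
mu = exp(eta).
eta = 0.03.
mu = exp(0.03) = 1.0305

1.0305


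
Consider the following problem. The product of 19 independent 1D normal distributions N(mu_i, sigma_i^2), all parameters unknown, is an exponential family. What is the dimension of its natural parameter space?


Exponential family dimension calculation:
Each univariate normal has two natural parameters (mu/sigma^2 and -1/(2 sigma^2)).
With 19 independent components, dim = 2 * 19 = 38.

38


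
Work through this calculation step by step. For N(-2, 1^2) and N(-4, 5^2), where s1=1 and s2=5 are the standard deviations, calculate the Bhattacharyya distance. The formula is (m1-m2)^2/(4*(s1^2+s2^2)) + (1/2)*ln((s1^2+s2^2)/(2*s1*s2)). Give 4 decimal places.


Bhattacharyya distance between two Gaussians:
DB = (m1-m2)^2/(4*(s1^2+s2^2)) + (1/2)*ln((s1^2+s2^2)/(2*s1*s2)).
(m1-m2)^2 = (2)^2 = 4.
s1^2+s2^2 = 1 + 25 = 26.
term1 = 4/104 = 0.038462.
term2 = 0.5*ln(26/10.0) = 0.477756.
DB = 0.038462 + 0.477756 = 0.5162

0.5162


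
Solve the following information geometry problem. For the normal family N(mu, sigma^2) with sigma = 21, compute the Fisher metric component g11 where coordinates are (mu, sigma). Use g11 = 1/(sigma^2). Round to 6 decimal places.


For the 2-parameter normal family, the Fisher metric has:
  g11 = 1/sigma^2, g22 = 2/sigma^2.
sigma = 21, sigma^2 = 441.
g11 = 0.002268

0.002268


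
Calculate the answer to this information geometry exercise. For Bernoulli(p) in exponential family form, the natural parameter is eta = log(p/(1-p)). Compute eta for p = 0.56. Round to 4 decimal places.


Natural parameter for Bernoulli: eta = log(p/(1-p)).
p = 0.56, 1-p = 0.44.
p/(1-p) = 1.272727.
eta = log(1.272727) = 0.2412

0.2412


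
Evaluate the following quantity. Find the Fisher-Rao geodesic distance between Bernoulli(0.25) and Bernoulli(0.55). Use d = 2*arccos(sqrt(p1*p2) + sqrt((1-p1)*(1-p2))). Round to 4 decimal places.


Geodesic distance on Bernoulli manifold:
d(p1,p2) = 2*arccos(sqrt(p1*p2) + sqrt((1-p1)*(1-p2))).
sqrt(p1*p2) = sqrt(0.25*0.55) = 0.37081.
sqrt((1-p1)*(1-p2)) = sqrt(0.75*0.45) = 0.580948.
arg = 0.37081 + 0.580948 = 0.951757.
d = 2*arccos(0.951757) = 0.6238

0.6238


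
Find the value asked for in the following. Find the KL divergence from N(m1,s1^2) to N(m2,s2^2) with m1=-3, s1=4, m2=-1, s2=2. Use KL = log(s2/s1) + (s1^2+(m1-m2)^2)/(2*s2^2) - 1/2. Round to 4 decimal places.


KL divergence between normal distributions:
KL = log(s2/s1) + (s1^2 + (m1-m2)^2)/(2*s2^2) - 1/2.
log(2/4) = -0.693147.
(4^2 + (-3--1)^2)/(2*2^2) = (16 + 4)/8 = 2.5.
KL = -0.693147 + 2.5 - 0.5 = 1.3069

1.3069


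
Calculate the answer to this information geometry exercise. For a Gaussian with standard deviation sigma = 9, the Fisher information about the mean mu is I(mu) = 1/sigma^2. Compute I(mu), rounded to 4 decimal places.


The Fisher information for the mean of a normal distribution is I(mu) = 1/sigma^2.
sigma = 9, so sigma^2 = 81.
I(mu) = 1/81 = 0.0123

0.0123


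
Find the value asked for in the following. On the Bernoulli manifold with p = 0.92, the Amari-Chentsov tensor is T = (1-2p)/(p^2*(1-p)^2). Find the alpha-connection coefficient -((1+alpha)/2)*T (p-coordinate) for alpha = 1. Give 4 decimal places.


Skewness (Amari-Chentsov) tensor: T = (1-2p)/(p^2*(1-p)^2).
p = 0.92, 1-2p = -0.84, p^2 = 0.8464, (1-p)^2 = 0.0064.
T = -0.84/(0.8464 * 0.0064) = -155.068526.
In the p-coordinate, Gamma^(alpha) = Gamma^(0) - (alpha/2)*T with Gamma^(0) = (1/2)*g'(p) = -T/2,
so Gamma^(alpha) = -((1+alpha)/2)*T.
alpha = 1, -(1+alpha)/2 = -1.0.
Gamma = -1.0 * -155.068526 = 155.0685

155.0685


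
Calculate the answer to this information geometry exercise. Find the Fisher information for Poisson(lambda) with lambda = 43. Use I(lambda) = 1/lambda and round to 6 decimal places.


Fisher information for Poisson: I(lambda) = 1/lambda.
lambda = 43.
I(lambda) = 1/43 = 0.023256

0.023256


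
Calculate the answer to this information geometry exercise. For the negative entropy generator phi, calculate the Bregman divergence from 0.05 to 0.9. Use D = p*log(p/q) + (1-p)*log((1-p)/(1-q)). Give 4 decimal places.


Bregman divergence with negative entropy generator:
D = p*log(p/q) + (1-p)*log((1-p)/(1-q)).
p = 0.05, q = 0.9.
p*log(p/q) = 0.05*log(0.05/0.9) = -0.144519.
(1-p)*log((1-p)/(1-q)) = 0.95*log(0.95/0.1) = 2.138727.
D = -0.144519 + 2.138727 = 1.9942

1.9942


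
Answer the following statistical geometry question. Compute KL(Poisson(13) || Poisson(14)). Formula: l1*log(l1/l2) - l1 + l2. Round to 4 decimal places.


KL divergence for Poisson:
KL = l1*log(l1/l2) - l1 + l2.
l1 = 13, l2 = 14.
log(13/14) = -0.074108.
l1*log(l1/l2) = 13 * -0.074108 = -0.963404.
KL = -0.963404 - 13 + 14 = 0.0366

0.0366


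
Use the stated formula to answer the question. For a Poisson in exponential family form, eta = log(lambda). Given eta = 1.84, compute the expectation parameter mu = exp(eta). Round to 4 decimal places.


Expectation parameter for Poisson exponential family:
mu = exp(eta).
eta = 1.84.
mu = exp(1.84) = 6.2965

6.2965


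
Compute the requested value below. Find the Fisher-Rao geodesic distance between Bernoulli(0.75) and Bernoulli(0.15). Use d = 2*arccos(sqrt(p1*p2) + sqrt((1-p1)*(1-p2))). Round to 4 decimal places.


Geodesic distance on Bernoulli manifold:
d(p1,p2) = 2*arccos(sqrt(p1*p2) + sqrt((1-p1)*(1-p2))).
sqrt(p1*p2) = sqrt(0.75*0.15) = 0.33541.
sqrt((1-p1)*(1-p2)) = sqrt(0.25*0.85) = 0.460977.
arg = 0.33541 + 0.460977 = 0.796387.
d = 2*arccos(0.796387) = 1.2990

1.2990


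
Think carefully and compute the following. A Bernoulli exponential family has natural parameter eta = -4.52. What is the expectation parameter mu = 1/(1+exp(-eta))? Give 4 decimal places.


Dual coordinate (expectation parameter) for Bernoulli:
mu = 1/(1+exp(-eta)).
eta = -4.52.
exp(-eta) = exp(4.52) = 91.835598.
mu = 1/(1+91.835598) = 0.0108

0.0108


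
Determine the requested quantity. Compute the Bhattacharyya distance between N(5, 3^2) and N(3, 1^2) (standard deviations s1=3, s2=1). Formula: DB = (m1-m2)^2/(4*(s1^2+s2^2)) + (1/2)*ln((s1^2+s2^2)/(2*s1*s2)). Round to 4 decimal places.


Bhattacharyya distance between two Gaussians:
DB = (m1-m2)^2/(4*(s1^2+s2^2)) + (1/2)*ln((s1^2+s2^2)/(2*s1*s2)).
(m1-m2)^2 = (2)^2 = 4.
s1^2+s2^2 = 9 + 1 = 10.
term1 = 4/40 = 0.1.
term2 = 0.5*ln(10/6.0) = 0.255413.
DB = 0.1 + 0.255413 = 0.3554

0.3554


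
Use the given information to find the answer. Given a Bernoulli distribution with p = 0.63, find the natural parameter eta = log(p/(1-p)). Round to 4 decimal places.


Natural parameter for Bernoulli: eta = log(p/(1-p)).
p = 0.63, 1-p = 0.37.
p/(1-p) = 1.702703.
eta = log(1.702703) = 0.5322

0.5322


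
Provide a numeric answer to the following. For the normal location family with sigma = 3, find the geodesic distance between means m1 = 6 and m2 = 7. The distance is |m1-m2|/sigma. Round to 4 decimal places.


On the fixed-variance normal subfamily, geodesic distance = |m1-m2|/sigma.
|6 - 7| = 1.
sigma = 3.
d = 1/3 = 0.3333

0.3333


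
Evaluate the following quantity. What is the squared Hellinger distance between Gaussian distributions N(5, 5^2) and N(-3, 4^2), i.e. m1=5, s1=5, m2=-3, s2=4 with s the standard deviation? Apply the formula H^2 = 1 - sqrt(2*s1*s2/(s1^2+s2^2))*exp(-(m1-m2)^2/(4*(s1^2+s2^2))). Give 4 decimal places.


Squared Hellinger distance for Gaussians:
H^2 = 1 - sqrt(2*s1*s2/(s1^2+s2^2)) * exp(-(m1-m2)^2/(4*(s1^2+s2^2))).
s1^2 = 25, s2^2 = 16, s1^2+s2^2 = 41.
sqrt(2*5*4/(41)) = 0.98773.
(m1-m2)^2 = (8)^2 = 64.
exp(-64/(4*41)) = exp(-0.390244) = 0.676892.
H^2 = 1 - 0.98773*0.676892 = 0.3314

0.3314


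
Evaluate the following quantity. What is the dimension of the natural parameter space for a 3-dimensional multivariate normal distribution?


Exponential family dimension calculation:
For 3-dim MVN: mean has 3 params, covariance has 3*4/2 = 6 unique entries.
Total dim = 3 + 6 = 9.

9


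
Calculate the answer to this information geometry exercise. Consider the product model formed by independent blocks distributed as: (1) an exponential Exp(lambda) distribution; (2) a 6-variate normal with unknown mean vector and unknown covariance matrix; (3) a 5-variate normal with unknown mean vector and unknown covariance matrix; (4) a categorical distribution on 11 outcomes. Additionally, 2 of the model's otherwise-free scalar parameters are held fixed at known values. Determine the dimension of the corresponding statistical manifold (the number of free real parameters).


The dimension of a statistical manifold equals the number of free
(independent) real parameters of the model. For a product of independent
blocks the parameter counts add.
- exponential (lambda): 1.
- 6-variate normal: 6 (mean) + 6*7/2 = 21 (symmetric covariance) = 27.
- 5-variate normal: 5 (mean) + 5*6/2 = 15 (symmetric covariance) = 20.
- categorical on 11 outcomes (probabilities sum to 1): 11-1 = 10.
Total = 1 + 27 + 20 + 10 = 58.
2 parameter(s) fixed at known values: 58 - 2 = 56.
Dimension = 56

56


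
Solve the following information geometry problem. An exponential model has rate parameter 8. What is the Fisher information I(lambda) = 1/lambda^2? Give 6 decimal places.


Fisher information for exponential: I(lambda) = 1/lambda^2.
lambda = 8, lambda^2 = 64.
I = 1/64 = 0.015625

0.015625


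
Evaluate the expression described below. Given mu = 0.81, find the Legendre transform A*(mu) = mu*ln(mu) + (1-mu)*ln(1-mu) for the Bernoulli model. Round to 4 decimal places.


Legendre transform for Bernoulli:
A*(mu) = mu*log(mu) + (1-mu)*log(1-mu).
mu = 0.81, 1-mu = 0.19.
mu*log(mu) = 0.81*log(0.81) = -0.170684.
(1-mu)*log(1-mu) = 0.19*log(0.19) = -0.315539.
A* = -0.170684 + -0.315539 = -0.4862

-0.4862


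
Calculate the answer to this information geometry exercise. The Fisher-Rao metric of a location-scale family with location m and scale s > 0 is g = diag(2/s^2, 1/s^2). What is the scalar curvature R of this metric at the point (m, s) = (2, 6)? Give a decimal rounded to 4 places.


The metric has the form g = (A dm^2 + B ds^2)/s^2 with A = 2, B = 1.
Substitute u = sqrt(A/B)*m: g = B*(du^2 + ds^2)/s^2, i.e. B times the
Poincare upper half-plane metric, which has constant Gaussian curvature -1.
Scaling a 2D metric by a constant c divides the Gaussian curvature by c,
so K = -1/B = -1/(1) = -1.0000 everywhere (the point (m, s) = (2, 6) is irrelevant:
the curvature is constant).
Scalar curvature in dimension 2: R = 2K = -2/(1) = -2.0000.

-2.0000


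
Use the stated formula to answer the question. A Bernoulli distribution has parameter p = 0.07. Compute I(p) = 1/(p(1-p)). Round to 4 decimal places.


For Bernoulli(p), Fisher information is I(p) = 1/(p*(1-p)).
p = 0.07, 1-p = 0.93.
p*(1-p) = 0.0651.
I(p) = 1/0.0651 = 15.3610

15.3610


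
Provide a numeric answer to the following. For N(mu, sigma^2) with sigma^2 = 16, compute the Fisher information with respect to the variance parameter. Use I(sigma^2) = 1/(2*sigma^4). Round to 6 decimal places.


Fisher information for variance: I(sigma^2) = 1/(2*sigma^4).
sigma^2 = 16, so sigma^4 = 256.
I = 1/(2*256) = 1/512 = 0.001953

0.001953


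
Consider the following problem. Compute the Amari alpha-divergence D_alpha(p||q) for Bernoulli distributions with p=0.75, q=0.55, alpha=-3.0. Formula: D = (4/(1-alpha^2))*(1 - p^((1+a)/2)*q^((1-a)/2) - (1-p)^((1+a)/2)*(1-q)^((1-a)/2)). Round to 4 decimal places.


Amari alpha-divergence:
D = (4/(1-alpha^2))*(1 - p^((1+a)/2)*q^((1-a)/2) - (1-p)^((1+a)/2)*(1-q)^((1-a)/2)).
alpha = -3.0, p = 0.75, q = 0.55.
e1 = (1+alpha)/2 = -1.0, e2 = (1-alpha)/2 = 2.0.
t1 = p^e1 * q^e2 = 0.75^-1.0 * 0.55^2.0 = 0.403333.
t2 = (1-p)^e1 * (1-q)^e2 = 0.25^-1.0 * 0.45^2.0 = 0.81.
4/(1-alpha^2) = -0.5.
D = -0.5*(1 - 0.403333 - 0.81) = 0.1067

0.1067


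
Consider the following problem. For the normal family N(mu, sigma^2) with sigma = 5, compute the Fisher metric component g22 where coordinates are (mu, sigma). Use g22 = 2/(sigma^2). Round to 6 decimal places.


For the 2-parameter normal family, the Fisher metric has:
  g11 = 1/sigma^2, g22 = 2/sigma^2.
sigma = 5, sigma^2 = 25.
g22 = 0.080000

0.080000


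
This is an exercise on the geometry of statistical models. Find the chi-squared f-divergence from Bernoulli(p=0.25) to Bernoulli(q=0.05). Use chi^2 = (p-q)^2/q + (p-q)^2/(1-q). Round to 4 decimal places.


Chi-squared divergence between Bernoulli distributions:
chi^2 = (p-q)^2/q + (p-q)^2/(1-q).
p = 0.25, q = 0.05, p-q = 0.2.
(p-q)^2 = 0.04.
term1 = 0.04/0.05 = 0.8.
term2 = 0.04/0.95 = 0.042105.
chi^2 = 0.8 + 0.042105 = 0.8421

0.8421


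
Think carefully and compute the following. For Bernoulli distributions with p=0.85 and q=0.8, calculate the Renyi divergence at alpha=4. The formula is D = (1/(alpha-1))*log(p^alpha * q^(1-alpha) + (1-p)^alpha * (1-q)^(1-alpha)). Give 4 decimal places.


Renyi divergence of order alpha between Bernoulli distributions:
D = (1/(alpha-1))*log(p^alpha * q^(1-alpha) + (1-p)^alpha * (1-q)^(1-alpha)).
alpha = 4, p = 0.85, q = 0.8.
p^alpha * q^(1-alpha) = 0.85^4 * 0.8^-3 = 1.019543.
(1-p)^alpha * (1-q)^(1-alpha) = 0.15^4 * 0.2^-3 = 0.063281.
sum = 1.019543 + 0.063281 = 1.082825.
D = (1/3)*log(1.082825) = 0.0265

0.0265


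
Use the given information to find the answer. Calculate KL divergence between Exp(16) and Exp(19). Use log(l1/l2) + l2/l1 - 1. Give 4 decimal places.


KL divergence for exponential family:
KL = log(l1/l2) + l2/l1 - 1.
log(16/19) = -0.17185.
19/16 = 1.1875.
KL = -0.17185 + 1.1875 - 1 = 0.0156

0.0156


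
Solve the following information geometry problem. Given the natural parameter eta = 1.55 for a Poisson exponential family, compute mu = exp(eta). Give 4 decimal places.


Expectation parameter for Poisson exponential family:
mu = exp(eta).
eta = 1.55.
mu = exp(1.55) = 4.7115

4.7115


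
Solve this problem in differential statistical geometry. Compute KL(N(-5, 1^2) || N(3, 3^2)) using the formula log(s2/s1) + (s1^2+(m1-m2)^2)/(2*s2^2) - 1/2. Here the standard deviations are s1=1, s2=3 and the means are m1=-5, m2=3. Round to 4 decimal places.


KL divergence between normal distributions:
KL = log(s2/s1) + (s1^2 + (m1-m2)^2)/(2*s2^2) - 1/2.
log(3/1) = 1.098612.
(1^2 + (-5-3)^2)/(2*3^2) = (1 + 64)/18 = 3.611111.
KL = 1.098612 + 3.611111 - 0.5 = 4.2097

4.2097


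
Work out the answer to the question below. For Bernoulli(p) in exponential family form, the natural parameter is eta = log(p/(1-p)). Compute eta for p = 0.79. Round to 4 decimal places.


Natural parameter for Bernoulli: eta = log(p/(1-p)).
p = 0.79, 1-p = 0.21.
p/(1-p) = 3.761905.
eta = log(3.761905) = 1.3249

1.3249


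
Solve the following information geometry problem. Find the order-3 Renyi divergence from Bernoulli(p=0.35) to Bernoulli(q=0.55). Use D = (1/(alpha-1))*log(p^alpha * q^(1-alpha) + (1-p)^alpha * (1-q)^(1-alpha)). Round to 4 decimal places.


Renyi divergence of order alpha between Bernoulli distributions:
D = (1/(alpha-1))*log(p^alpha * q^(1-alpha) + (1-p)^alpha * (1-q)^(1-alpha)).
alpha = 3, p = 0.35, q = 0.55.
p^alpha * q^(1-alpha) = 0.35^3 * 0.55^-2 = 0.141736.
(1-p)^alpha * (1-q)^(1-alpha) = 0.65^3 * 0.45^-2 = 1.356173.
sum = 0.141736 + 1.356173 = 1.497908.
D = (1/2)*log(1.497908) = 0.2020

0.2020


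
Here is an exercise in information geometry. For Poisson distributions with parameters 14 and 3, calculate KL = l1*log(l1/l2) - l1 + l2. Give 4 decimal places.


KL divergence for Poisson:
KL = l1*log(l1/l2) - l1 + l2.
l1 = 14, l2 = 3.
log(14/3) = 1.540445.
l1*log(l1/l2) = 14 * 1.540445 = 21.566231.
KL = 21.566231 - 14 + 3 = 10.5662

10.5662


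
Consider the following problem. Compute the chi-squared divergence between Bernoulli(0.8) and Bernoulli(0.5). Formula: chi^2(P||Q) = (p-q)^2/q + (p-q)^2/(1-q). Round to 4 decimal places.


Chi-squared divergence between Bernoulli distributions:
chi^2 = (p-q)^2/q + (p-q)^2/(1-q).
p = 0.8, q = 0.5, p-q = 0.3.
(p-q)^2 = 0.09.
term1 = 0.09/0.5 = 0.18.
term2 = 0.09/0.5 = 0.18.
chi^2 = 0.18 + 0.18 = 0.3600

0.3600


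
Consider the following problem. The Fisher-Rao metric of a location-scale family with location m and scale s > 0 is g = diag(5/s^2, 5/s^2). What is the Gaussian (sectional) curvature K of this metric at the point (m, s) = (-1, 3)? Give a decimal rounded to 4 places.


The metric has the form g = (A dm^2 + B ds^2)/s^2 with A = 5, B = 5.
Substitute u = sqrt(A/B)*m: g = B*(du^2 + ds^2)/s^2, i.e. B times the
Poincare upper half-plane metric, which has constant Gaussian curvature -1.
Scaling a 2D metric by a constant c divides the Gaussian curvature by c,
so K = -1/B = -1/(5) = -0.2000 everywhere (the point (m, s) = (-1, 3) is irrelevant:
the curvature is constant).
The requested Gaussian curvature is K = -0.2000.

-0.2000


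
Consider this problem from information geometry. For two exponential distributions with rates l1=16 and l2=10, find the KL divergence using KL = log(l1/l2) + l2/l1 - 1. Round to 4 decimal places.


KL divergence for exponential family:
KL = log(l1/l2) + l2/l1 - 1.
log(16/10) = 0.470004.
10/16 = 0.625.
KL = 0.470004 + 0.625 - 1 = 0.0950

0.0950


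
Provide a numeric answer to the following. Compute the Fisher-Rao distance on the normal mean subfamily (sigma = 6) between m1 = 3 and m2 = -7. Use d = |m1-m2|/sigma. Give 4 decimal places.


On the fixed-variance normal subfamily, geodesic distance = |m1-m2|/sigma.
|3 - -7| = 10.
sigma = 6.
d = 10/6 = 1.6667

1.6667


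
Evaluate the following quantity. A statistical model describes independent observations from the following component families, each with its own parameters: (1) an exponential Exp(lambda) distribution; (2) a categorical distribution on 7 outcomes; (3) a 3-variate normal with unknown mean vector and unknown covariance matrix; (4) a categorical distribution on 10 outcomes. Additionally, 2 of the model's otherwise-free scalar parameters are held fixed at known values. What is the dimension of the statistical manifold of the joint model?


The dimension of a statistical manifold equals the number of free
(independent) real parameters of the model. For a product of independent
blocks the parameter counts add.
- exponential (lambda): 1.
- categorical on 7 outcomes (probabilities sum to 1): 7-1 = 6.
- 3-variate normal: 3 (mean) + 3*4/2 = 6 (symmetric covariance) = 9.
- categorical on 10 outcomes (probabilities sum to 1): 10-1 = 9.
Total = 1 + 6 + 9 + 9 = 25.
2 parameter(s) fixed at known values: 25 - 2 = 23.
Dimension = 23

23


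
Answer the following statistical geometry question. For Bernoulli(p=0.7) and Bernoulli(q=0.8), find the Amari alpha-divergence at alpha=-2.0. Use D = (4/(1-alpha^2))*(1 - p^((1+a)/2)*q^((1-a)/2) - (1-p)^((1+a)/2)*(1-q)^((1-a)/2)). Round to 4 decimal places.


Amari alpha-divergence:
D = (4/(1-alpha^2))*(1 - p^((1+a)/2)*q^((1-a)/2) - (1-p)^((1+a)/2)*(1-q)^((1-a)/2)).
alpha = -2.0, p = 0.7, q = 0.8.
e1 = (1+alpha)/2 = -0.5, e2 = (1-alpha)/2 = 1.5.
t1 = p^e1 * q^e2 = 0.7^-0.5 * 0.8^1.5 = 0.855236.
t2 = (1-p)^e1 * (1-q)^e2 = 0.3^-0.5 * 0.2^1.5 = 0.163299.
4/(1-alpha^2) = -1.333333.
D = -1.333333*(1 - 0.855236 - 0.163299) = 0.0247

0.0247


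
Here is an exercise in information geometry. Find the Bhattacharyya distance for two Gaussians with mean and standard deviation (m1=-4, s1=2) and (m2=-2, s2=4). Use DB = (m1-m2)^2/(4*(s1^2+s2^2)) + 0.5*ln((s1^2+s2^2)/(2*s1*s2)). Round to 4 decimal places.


Bhattacharyya distance between two Gaussians:
DB = (m1-m2)^2/(4*(s1^2+s2^2)) + (1/2)*ln((s1^2+s2^2)/(2*s1*s2)).
(m1-m2)^2 = (-2)^2 = 4.
s1^2+s2^2 = 4 + 16 = 20.
term1 = 4/80 = 0.05.
term2 = 0.5*ln(20/16.0) = 0.111572.
DB = 0.05 + 0.111572 = 0.1616

0.1616


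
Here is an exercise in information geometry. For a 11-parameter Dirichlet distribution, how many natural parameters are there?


Exponential family dimension calculation:
Dirichlet with 11 components has 11 natural parameters.

11


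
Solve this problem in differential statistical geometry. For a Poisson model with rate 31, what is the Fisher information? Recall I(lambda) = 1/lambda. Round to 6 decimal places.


Fisher information for Poisson: I(lambda) = 1/lambda.
lambda = 31.
I(lambda) = 1/31 = 0.032258

0.032258


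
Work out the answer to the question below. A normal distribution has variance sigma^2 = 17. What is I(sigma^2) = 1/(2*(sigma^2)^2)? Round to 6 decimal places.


Fisher information for variance: I(sigma^2) = 1/(2*sigma^4).
sigma^2 = 17, so sigma^4 = 289.
I = 1/(2*289) = 1/578 = 0.001730

0.001730


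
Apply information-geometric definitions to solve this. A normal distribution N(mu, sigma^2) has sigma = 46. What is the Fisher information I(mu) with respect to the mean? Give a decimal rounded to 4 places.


The Fisher information for the mean of a normal distribution is I(mu) = 1/sigma^2.
sigma = 46, so sigma^2 = 2116.
I(mu) = 1/2116 = 0.0005

0.0005


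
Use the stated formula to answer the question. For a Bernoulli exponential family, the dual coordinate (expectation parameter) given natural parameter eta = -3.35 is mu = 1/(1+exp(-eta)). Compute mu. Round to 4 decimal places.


Dual coordinate (expectation parameter) for Bernoulli:
mu = 1/(1+exp(-eta)).
eta = -3.35.
exp(-eta) = exp(3.35) = 28.502734.
mu = 1/(1+28.502734) = 0.0339

0.0339


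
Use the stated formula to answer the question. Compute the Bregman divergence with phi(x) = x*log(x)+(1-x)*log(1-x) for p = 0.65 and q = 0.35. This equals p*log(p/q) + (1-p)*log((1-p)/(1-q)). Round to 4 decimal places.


Bregman divergence with negative entropy generator:
D = p*log(p/q) + (1-p)*log((1-p)/(1-q)).
p = 0.65, q = 0.35.
p*log(p/q) = 0.65*log(0.65/0.35) = 0.402375.
(1-p)*log((1-p)/(1-q)) = 0.35*log(0.35/0.65) = -0.216664.
D = 0.402375 + -0.216664 = 0.1857

0.1857


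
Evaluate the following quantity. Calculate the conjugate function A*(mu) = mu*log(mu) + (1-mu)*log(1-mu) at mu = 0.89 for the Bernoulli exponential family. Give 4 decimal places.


Legendre transform for Bernoulli:
A*(mu) = mu*log(mu) + (1-mu)*log(1-mu).
mu = 0.89, 1-mu = 0.11.
mu*log(mu) = 0.89*log(0.89) = -0.103715.
(1-mu)*log(1-mu) = 0.11*log(0.11) = -0.2428.
A* = -0.103715 + -0.2428 = -0.3465

-0.3465


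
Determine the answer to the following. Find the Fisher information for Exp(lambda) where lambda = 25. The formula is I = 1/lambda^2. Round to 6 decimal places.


Fisher information for exponential: I(lambda) = 1/lambda^2.
lambda = 25, lambda^2 = 625.
I = 1/625 = 0.001600

0.001600


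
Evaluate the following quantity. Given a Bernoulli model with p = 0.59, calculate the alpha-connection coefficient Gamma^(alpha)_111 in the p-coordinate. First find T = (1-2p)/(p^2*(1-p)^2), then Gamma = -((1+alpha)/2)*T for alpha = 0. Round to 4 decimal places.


Skewness (Amari-Chentsov) tensor: T = (1-2p)/(p^2*(1-p)^2).
p = 0.59, 1-2p = -0.18, p^2 = 0.3481, (1-p)^2 = 0.1681.
T = -0.18/(0.3481 * 0.1681) = -3.076102.
In the p-coordinate, Gamma^(alpha) = Gamma^(0) - (alpha/2)*T with Gamma^(0) = (1/2)*g'(p) = -T/2,
so Gamma^(alpha) = -((1+alpha)/2)*T.
alpha = 0, -(1+alpha)/2 = -0.5.
Gamma = -0.5 * -3.076102 = 1.5381

1.5381


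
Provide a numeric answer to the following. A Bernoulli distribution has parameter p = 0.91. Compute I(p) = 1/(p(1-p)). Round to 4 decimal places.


For Bernoulli(p), Fisher information is I(p) = 1/(p*(1-p)).
p = 0.91, 1-p = 0.09.
p*(1-p) = 0.0819.
I(p) = 1/0.0819 = 12.2100

12.2100


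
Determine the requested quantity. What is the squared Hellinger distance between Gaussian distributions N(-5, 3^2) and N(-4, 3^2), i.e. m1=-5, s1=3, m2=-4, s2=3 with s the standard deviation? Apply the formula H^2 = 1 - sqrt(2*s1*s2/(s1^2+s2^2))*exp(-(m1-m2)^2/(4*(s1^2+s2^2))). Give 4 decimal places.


Squared Hellinger distance for Gaussians:
H^2 = 1 - sqrt(2*s1*s2/(s1^2+s2^2)) * exp(-(m1-m2)^2/(4*(s1^2+s2^2))).
s1^2 = 9, s2^2 = 9, s1^2+s2^2 = 18.
sqrt(2*3*3/(18)) = 1.0.
(m1-m2)^2 = (-1)^2 = 1.
exp(-1/(4*18)) = exp(-0.013889) = 0.986207.
H^2 = 1 - 1.0*0.986207 = 0.0138

0.0138


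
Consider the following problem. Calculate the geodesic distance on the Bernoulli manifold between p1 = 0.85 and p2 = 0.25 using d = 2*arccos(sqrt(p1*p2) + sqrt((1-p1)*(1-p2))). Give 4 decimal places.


Geodesic distance on Bernoulli manifold:
d(p1,p2) = 2*arccos(sqrt(p1*p2) + sqrt((1-p1)*(1-p2))).
sqrt(p1*p2) = sqrt(0.85*0.25) = 0.460977.
sqrt((1-p1)*(1-p2)) = sqrt(0.15*0.75) = 0.33541.
arg = 0.460977 + 0.33541 = 0.796387.
d = 2*arccos(0.796387) = 1.2990

1.2990


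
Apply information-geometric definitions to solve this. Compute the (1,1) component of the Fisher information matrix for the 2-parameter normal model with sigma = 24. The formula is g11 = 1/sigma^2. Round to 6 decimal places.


For the 2-parameter normal family, the Fisher metric has:
  g11 = 1/sigma^2, g22 = 2/sigma^2.
sigma = 24, sigma^2 = 576.
g11 = 0.001736

0.001736


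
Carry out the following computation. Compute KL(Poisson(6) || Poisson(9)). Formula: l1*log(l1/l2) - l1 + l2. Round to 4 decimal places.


KL divergence for Poisson:
KL = l1*log(l1/l2) - l1 + l2.
l1 = 6, l2 = 9.
log(6/9) = -0.405465.
l1*log(l1/l2) = 6 * -0.405465 = -2.432791.
KL = -2.432791 - 6 + 9 = 0.5672

0.5672


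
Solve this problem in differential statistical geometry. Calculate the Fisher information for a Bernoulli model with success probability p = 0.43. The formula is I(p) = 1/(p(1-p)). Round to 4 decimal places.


For Bernoulli(p), Fisher information is I(p) = 1/(p*(1-p)).
p = 0.43, 1-p = 0.57.
p*(1-p) = 0.2451.
I(p) = 1/0.2451 = 4.0800

4.0800


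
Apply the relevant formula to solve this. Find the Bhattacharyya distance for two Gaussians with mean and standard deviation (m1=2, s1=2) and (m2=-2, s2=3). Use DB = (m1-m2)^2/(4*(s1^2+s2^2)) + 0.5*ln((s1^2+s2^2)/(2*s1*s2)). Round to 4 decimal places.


Bhattacharyya distance between two Gaussians:
DB = (m1-m2)^2/(4*(s1^2+s2^2)) + (1/2)*ln((s1^2+s2^2)/(2*s1*s2)).
(m1-m2)^2 = (4)^2 = 16.
s1^2+s2^2 = 4 + 9 = 13.
term1 = 16/52 = 0.307692.
term2 = 0.5*ln(13/12.0) = 0.040021.
DB = 0.307692 + 0.040021 = 0.3477

0.3477


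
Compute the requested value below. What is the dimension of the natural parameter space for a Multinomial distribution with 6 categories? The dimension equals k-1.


Exponential family dimension calculation:
For Multinomial with k=6 categories, dim = k-1 = 5.

5


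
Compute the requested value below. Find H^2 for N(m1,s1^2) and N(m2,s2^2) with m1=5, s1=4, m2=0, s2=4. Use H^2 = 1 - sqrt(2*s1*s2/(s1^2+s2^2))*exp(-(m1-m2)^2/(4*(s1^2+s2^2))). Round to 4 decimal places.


Squared Hellinger distance for Gaussians:
H^2 = 1 - sqrt(2*s1*s2/(s1^2+s2^2)) * exp(-(m1-m2)^2/(4*(s1^2+s2^2))).
s1^2 = 16, s2^2 = 16, s1^2+s2^2 = 32.
sqrt(2*4*4/(32)) = 1.0.
(m1-m2)^2 = (5)^2 = 25.
exp(-25/(4*32)) = exp(-0.195312) = 0.822578.
H^2 = 1 - 1.0*0.822578 = 0.1774

0.1774


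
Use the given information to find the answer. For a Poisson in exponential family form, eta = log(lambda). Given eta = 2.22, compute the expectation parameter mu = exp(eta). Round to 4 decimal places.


Expectation parameter for Poisson exponential family:
mu = exp(eta).
eta = 2.22.
mu = exp(2.22) = 9.2073

9.2073


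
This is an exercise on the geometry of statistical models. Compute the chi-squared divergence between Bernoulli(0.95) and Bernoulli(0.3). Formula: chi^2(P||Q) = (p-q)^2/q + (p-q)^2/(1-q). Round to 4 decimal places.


Chi-squared divergence between Bernoulli distributions:
chi^2 = (p-q)^2/q + (p-q)^2/(1-q).
p = 0.95, q = 0.3, p-q = 0.65.
(p-q)^2 = 0.4225.
term1 = 0.4225/0.3 = 1.408333.
term2 = 0.4225/0.7 = 0.603571.
chi^2 = 1.408333 + 0.603571 = 2.0119

2.0119


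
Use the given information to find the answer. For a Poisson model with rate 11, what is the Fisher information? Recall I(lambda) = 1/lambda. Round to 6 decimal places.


Fisher information for Poisson: I(lambda) = 1/lambda.
lambda = 11.
I(lambda) = 1/11 = 0.090909

0.090909


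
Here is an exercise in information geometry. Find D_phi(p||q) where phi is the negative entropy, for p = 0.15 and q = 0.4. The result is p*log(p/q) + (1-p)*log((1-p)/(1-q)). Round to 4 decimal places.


Bregman divergence with negative entropy generator:
D = p*log(p/q) + (1-p)*log((1-p)/(1-q)).
p = 0.15, q = 0.4.
p*log(p/q) = 0.15*log(0.15/0.4) = -0.147124.
(1-p)*log((1-p)/(1-q)) = 0.85*log(0.85/0.6) = 0.296061.
D = -0.147124 + 0.296061 = 0.1489

0.1489


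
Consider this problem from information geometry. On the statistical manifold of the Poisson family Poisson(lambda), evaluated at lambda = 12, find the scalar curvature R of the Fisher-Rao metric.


This family has a single free parameter, so its statistical manifold
is 1-dimensional. The Riemann curvature tensor of any 1-dimensional
Riemannian manifold vanishes identically, so R = 0.

0


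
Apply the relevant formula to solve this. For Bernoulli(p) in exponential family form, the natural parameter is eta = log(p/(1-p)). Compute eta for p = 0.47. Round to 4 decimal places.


Natural parameter for Bernoulli: eta = log(p/(1-p)).
p = 0.47, 1-p = 0.53.
p/(1-p) = 0.886792.
eta = log(0.886792) = -0.1201

-0.1201


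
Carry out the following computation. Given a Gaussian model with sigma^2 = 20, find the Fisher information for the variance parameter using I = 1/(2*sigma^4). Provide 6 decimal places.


Fisher information for variance: I(sigma^2) = 1/(2*sigma^4).
sigma^2 = 20, so sigma^4 = 400.
I = 1/(2*400) = 1/800 = 0.001250

0.001250


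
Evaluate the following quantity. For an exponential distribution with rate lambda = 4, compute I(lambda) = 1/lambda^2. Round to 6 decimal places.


Fisher information for exponential: I(lambda) = 1/lambda^2.
lambda = 4, lambda^2 = 16.
I = 1/16 = 0.062500

0.062500


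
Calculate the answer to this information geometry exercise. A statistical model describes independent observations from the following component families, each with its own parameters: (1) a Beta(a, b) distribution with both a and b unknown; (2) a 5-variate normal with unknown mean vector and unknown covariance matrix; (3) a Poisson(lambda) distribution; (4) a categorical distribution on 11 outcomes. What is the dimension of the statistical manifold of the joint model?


The dimension of a statistical manifold equals the number of free
(independent) real parameters of the model. For a product of independent
blocks the parameter counts add.
- Beta (a, b): 2.
- 5-variate normal: 5 (mean) + 5*6/2 = 15 (symmetric covariance) = 20.
- Poisson (lambda): 1.
- categorical on 11 outcomes (probabilities sum to 1): 11-1 = 10.
Total = 2 + 20 + 1 + 10 = 33.
Dimension = 33

33


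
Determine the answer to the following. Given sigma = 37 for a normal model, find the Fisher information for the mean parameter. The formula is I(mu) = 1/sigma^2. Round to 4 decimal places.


The Fisher information for the mean of a normal distribution is I(mu) = 1/sigma^2.
sigma = 37, so sigma^2 = 1369.
I(mu) = 1/1369 = 0.0007

0.0007


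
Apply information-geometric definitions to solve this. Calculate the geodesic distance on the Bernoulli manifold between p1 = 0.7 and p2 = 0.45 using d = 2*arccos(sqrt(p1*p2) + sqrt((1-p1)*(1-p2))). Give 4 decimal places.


Geodesic distance on Bernoulli manifold:
d(p1,p2) = 2*arccos(sqrt(p1*p2) + sqrt((1-p1)*(1-p2))).
sqrt(p1*p2) = sqrt(0.7*0.45) = 0.561249.
sqrt((1-p1)*(1-p2)) = sqrt(0.3*0.55) = 0.406202.
arg = 0.561249 + 0.406202 = 0.967451.
d = 2*arccos(0.967451) = 0.5117

0.5117
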